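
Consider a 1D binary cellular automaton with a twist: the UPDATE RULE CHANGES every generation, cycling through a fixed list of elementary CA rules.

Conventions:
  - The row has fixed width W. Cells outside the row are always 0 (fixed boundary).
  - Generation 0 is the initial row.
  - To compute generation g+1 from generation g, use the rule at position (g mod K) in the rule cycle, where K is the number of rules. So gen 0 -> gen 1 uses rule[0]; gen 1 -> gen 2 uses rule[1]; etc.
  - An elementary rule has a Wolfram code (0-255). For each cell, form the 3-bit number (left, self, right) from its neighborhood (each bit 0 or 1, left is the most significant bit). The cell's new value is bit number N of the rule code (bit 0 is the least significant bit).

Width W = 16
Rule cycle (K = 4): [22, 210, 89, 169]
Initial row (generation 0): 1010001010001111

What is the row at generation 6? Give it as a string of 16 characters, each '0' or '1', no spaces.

Answer: 0110000000010110

Derivation:
Gen 0: 1010001010001111
Gen 1 (rule 22): 1011011011010000
Gen 2 (rule 210): 0001001001001000
Gen 3 (rule 89): 1100100100100111
Gen 4 (rule 169): 1000000000000110
Gen 5 (rule 22): 1100000000001001
Gen 6 (rule 210): 0110000000010110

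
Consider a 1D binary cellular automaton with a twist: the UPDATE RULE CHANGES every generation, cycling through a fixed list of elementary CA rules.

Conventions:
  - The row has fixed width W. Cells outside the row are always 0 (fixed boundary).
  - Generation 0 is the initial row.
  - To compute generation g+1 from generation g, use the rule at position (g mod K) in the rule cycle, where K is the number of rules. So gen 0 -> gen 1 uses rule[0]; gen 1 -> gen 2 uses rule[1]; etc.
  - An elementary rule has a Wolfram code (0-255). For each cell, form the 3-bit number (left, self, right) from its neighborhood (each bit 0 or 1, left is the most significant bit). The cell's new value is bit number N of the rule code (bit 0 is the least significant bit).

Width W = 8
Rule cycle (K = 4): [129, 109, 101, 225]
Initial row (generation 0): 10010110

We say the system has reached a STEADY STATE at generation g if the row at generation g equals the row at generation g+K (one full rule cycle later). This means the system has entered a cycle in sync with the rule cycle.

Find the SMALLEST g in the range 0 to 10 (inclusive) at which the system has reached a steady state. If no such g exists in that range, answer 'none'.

Gen 0: 10010110
Gen 1 (rule 129): 00000000
Gen 2 (rule 109): 11111111
Gen 3 (rule 101): 00000001
Gen 4 (rule 225): 11111100
Gen 5 (rule 129): 01111001
Gen 6 (rule 109): 01001001
Gen 7 (rule 101): 01001001
Gen 8 (rule 225): 00000000
Gen 9 (rule 129): 11111111
Gen 10 (rule 109): 10000001
Gen 11 (rule 101): 10111101
Gen 12 (rule 225): 01011110
Gen 13 (rule 129): 00001100
Gen 14 (rule 109): 11101101

Answer: none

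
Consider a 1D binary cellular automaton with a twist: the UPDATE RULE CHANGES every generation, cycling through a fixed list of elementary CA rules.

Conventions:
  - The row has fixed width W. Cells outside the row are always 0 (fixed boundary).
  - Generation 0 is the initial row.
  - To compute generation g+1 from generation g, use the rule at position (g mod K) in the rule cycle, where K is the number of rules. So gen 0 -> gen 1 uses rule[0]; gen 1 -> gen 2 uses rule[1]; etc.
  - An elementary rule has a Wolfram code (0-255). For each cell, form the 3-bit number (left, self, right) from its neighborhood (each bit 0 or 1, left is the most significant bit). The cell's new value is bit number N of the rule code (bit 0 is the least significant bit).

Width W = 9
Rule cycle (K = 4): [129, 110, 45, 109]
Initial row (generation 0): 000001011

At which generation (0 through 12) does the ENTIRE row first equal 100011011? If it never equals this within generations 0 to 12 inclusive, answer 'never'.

Gen 0: 000001011
Gen 1 (rule 129): 111100000
Gen 2 (rule 110): 100100000
Gen 3 (rule 45): 100101111
Gen 4 (rule 109): 100111001
Gen 5 (rule 129): 000010000
Gen 6 (rule 110): 000110000
Gen 7 (rule 45): 110100111
Gen 8 (rule 109): 111100101
Gen 9 (rule 129): 011000000
Gen 10 (rule 110): 111000000
Gen 11 (rule 45): 100011111
Gen 12 (rule 109): 101010001

Answer: never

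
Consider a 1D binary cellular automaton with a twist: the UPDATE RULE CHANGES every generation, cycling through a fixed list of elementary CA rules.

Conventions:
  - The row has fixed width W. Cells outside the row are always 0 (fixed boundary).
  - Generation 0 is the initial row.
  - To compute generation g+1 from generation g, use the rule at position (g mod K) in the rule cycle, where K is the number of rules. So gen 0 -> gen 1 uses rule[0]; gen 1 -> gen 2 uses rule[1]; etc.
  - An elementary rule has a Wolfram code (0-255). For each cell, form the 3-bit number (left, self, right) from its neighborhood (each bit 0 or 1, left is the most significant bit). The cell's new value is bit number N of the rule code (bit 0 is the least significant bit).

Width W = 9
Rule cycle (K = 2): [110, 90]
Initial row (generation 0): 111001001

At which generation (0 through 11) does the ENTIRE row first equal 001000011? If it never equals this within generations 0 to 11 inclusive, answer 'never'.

Gen 0: 111001001
Gen 1 (rule 110): 101011011
Gen 2 (rule 90): 000011011
Gen 3 (rule 110): 000111111
Gen 4 (rule 90): 001100001
Gen 5 (rule 110): 011100011
Gen 6 (rule 90): 110110111
Gen 7 (rule 110): 111111101
Gen 8 (rule 90): 100000100
Gen 9 (rule 110): 100001100
Gen 10 (rule 90): 010011110
Gen 11 (rule 110): 110110010

Answer: never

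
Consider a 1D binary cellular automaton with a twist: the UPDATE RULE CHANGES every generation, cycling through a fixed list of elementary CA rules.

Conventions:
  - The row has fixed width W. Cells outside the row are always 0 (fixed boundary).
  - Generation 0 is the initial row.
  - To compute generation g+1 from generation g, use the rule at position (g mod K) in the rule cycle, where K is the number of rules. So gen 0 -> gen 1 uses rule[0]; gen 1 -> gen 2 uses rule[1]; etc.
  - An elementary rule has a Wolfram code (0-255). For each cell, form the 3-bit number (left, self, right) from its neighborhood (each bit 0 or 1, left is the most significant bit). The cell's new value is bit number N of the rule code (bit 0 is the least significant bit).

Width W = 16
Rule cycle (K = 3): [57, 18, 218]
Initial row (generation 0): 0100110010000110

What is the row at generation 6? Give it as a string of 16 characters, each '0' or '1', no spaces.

Answer: 0100001000100000

Derivation:
Gen 0: 0100110010000110
Gen 1 (rule 57): 0010101001110101
Gen 2 (rule 18): 0100000110000000
Gen 3 (rule 218): 1010001111000000
Gen 4 (rule 57): 0101101000111111
Gen 5 (rule 18): 1000000101000000
Gen 6 (rule 218): 0100001000100000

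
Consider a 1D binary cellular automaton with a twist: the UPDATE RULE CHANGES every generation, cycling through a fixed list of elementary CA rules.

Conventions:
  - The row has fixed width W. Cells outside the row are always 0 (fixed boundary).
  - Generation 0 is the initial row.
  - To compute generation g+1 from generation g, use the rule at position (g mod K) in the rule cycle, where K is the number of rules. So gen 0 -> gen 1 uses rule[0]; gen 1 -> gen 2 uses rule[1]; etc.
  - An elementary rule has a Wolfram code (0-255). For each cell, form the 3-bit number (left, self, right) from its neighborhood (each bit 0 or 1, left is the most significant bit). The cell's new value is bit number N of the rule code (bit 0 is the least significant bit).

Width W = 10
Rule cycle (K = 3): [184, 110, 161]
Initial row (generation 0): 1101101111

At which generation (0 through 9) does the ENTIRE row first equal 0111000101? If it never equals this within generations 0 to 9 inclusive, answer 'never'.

Gen 0: 1101101111
Gen 1 (rule 184): 1011011110
Gen 2 (rule 110): 1111110010
Gen 3 (rule 161): 0111100000
Gen 4 (rule 184): 0111010000
Gen 5 (rule 110): 1101110000
Gen 6 (rule 161): 0010100111
Gen 7 (rule 184): 0001010110
Gen 8 (rule 110): 0011111110
Gen 9 (rule 161): 1001111100

Answer: never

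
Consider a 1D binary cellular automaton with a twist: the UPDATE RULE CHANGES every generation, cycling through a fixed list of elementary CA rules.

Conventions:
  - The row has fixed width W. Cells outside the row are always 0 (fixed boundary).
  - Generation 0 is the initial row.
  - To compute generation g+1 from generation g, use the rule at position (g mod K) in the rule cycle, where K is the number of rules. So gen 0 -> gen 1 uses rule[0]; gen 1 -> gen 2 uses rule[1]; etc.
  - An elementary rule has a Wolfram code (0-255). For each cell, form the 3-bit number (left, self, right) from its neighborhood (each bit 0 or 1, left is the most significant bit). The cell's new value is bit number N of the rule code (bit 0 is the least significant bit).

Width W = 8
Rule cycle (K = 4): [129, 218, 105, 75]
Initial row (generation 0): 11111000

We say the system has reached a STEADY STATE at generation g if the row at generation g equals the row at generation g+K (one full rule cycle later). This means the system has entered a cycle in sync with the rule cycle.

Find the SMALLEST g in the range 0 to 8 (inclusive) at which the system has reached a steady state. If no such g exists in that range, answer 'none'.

Answer: none

Derivation:
Gen 0: 11111000
Gen 1 (rule 129): 01110011
Gen 2 (rule 218): 11111111
Gen 3 (rule 105): 10000001
Gen 4 (rule 75): 00111110
Gen 5 (rule 129): 10011100
Gen 6 (rule 218): 01111110
Gen 7 (rule 105): 01000010
Gen 8 (rule 75): 10011100
Gen 9 (rule 129): 00001001
Gen 10 (rule 218): 00010110
Gen 11 (rule 105): 11001110
Gen 12 (rule 75): 11011010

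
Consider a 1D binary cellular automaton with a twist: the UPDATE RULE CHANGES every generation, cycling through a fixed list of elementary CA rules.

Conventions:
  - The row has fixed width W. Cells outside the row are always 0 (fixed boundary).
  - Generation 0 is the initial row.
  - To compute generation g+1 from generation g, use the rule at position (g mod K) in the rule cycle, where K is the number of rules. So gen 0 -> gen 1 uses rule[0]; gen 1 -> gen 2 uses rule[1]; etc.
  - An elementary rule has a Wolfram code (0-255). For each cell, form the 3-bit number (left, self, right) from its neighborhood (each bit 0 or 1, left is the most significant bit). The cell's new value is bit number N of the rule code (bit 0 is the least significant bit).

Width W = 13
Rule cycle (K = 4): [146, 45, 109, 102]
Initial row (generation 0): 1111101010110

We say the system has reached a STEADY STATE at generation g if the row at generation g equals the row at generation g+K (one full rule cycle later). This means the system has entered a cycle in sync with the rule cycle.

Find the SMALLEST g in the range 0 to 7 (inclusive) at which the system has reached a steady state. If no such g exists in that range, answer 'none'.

Gen 0: 1111101010110
Gen 1 (rule 146): 0111000000001
Gen 2 (rule 45): 0100011111101
Gen 3 (rule 109): 0101010000111
Gen 4 (rule 102): 1111110001001
Gen 5 (rule 146): 0111101010110
Gen 6 (rule 45): 0100011111100
Gen 7 (rule 109): 0101010000101
Gen 8 (rule 102): 1111110001111
Gen 9 (rule 146): 0111101010110
Gen 10 (rule 45): 0100011111100
Gen 11 (rule 109): 0101010000101

Answer: 5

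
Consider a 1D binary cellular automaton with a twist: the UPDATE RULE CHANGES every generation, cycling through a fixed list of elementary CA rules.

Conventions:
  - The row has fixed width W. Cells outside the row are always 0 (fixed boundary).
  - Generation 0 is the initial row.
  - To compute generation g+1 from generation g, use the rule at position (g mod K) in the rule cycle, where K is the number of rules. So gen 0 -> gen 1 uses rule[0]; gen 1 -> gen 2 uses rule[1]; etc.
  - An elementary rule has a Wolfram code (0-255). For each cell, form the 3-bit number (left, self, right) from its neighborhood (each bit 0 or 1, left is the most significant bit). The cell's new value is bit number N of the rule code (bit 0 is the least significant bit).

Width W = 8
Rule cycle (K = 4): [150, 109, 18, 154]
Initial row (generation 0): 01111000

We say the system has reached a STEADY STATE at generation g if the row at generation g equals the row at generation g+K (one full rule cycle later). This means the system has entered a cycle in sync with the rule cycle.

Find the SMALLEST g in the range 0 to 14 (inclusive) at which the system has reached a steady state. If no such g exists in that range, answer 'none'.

Answer: 3

Derivation:
Gen 0: 01111000
Gen 1 (rule 150): 10110100
Gen 2 (rule 109): 11111101
Gen 3 (rule 18): 00000000
Gen 4 (rule 154): 00000000
Gen 5 (rule 150): 00000000
Gen 6 (rule 109): 11111111
Gen 7 (rule 18): 00000000
Gen 8 (rule 154): 00000000
Gen 9 (rule 150): 00000000
Gen 10 (rule 109): 11111111
Gen 11 (rule 18): 00000000
Gen 12 (rule 154): 00000000
Gen 13 (rule 150): 00000000
Gen 14 (rule 109): 11111111
Gen 15 (rule 18): 00000000
Gen 16 (rule 154): 00000000
Gen 17 (rule 150): 00000000
Gen 18 (rule 109): 11111111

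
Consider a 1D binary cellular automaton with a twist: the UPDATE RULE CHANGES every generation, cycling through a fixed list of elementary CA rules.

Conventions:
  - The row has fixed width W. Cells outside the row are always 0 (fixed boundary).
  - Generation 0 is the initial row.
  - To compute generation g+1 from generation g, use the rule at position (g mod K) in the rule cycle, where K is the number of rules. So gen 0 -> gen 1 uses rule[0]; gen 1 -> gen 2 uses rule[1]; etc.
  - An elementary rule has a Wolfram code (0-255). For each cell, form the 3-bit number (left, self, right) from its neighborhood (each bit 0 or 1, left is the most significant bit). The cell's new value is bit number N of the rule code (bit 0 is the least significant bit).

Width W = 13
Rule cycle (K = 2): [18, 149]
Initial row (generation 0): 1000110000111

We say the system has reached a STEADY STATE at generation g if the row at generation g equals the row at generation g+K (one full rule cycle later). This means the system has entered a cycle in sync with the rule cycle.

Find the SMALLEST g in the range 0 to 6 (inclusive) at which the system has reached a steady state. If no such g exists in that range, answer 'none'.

Answer: 4

Derivation:
Gen 0: 1000110000111
Gen 1 (rule 18): 0101001001000
Gen 2 (rule 149): 0101101101111
Gen 3 (rule 18): 1000000000000
Gen 4 (rule 149): 1111111111111
Gen 5 (rule 18): 0000000000000
Gen 6 (rule 149): 1111111111111
Gen 7 (rule 18): 0000000000000
Gen 8 (rule 149): 1111111111111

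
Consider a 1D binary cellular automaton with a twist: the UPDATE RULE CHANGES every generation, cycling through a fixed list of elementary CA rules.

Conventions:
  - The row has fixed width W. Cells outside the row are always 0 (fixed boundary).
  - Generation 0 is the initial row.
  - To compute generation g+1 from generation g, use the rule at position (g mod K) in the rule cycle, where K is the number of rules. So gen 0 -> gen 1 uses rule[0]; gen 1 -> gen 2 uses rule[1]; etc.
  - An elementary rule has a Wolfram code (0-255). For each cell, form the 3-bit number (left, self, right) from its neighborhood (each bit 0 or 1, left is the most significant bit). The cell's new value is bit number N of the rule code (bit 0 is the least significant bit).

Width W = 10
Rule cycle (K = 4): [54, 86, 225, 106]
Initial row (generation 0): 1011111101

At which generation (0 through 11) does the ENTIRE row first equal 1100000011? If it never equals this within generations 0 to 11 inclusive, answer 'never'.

Gen 0: 1011111101
Gen 1 (rule 54): 1100000011
Gen 2 (rule 86): 0110000101
Gen 3 (rule 225): 0010110010
Gen 4 (rule 106): 0101110100
Gen 5 (rule 54): 1110001110
Gen 6 (rule 86): 0011010011
Gen 7 (rule 225): 1001100001
Gen 8 (rule 106): 0011100010
Gen 9 (rule 54): 0100010111
Gen 10 (rule 86): 1110110001
Gen 11 (rule 225): 0111010100

Answer: 1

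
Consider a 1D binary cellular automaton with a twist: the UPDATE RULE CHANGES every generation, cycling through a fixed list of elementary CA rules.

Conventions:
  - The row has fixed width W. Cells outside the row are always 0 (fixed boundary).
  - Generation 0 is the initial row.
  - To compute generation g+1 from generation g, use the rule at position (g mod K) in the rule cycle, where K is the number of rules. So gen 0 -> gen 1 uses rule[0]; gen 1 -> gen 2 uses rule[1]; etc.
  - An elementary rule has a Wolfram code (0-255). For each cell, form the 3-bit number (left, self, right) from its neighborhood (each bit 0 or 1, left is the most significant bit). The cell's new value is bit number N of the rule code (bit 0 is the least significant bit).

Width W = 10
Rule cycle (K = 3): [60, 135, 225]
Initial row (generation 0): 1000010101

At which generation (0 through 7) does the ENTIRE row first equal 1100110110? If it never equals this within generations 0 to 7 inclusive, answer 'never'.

Answer: 3

Derivation:
Gen 0: 1000010101
Gen 1 (rule 60): 1100011111
Gen 2 (rule 135): 0001101110
Gen 3 (rule 225): 1100110110
Gen 4 (rule 60): 1010101101
Gen 5 (rule 135): 1010100001
Gen 6 (rule 225): 0101001100
Gen 7 (rule 60): 0111101010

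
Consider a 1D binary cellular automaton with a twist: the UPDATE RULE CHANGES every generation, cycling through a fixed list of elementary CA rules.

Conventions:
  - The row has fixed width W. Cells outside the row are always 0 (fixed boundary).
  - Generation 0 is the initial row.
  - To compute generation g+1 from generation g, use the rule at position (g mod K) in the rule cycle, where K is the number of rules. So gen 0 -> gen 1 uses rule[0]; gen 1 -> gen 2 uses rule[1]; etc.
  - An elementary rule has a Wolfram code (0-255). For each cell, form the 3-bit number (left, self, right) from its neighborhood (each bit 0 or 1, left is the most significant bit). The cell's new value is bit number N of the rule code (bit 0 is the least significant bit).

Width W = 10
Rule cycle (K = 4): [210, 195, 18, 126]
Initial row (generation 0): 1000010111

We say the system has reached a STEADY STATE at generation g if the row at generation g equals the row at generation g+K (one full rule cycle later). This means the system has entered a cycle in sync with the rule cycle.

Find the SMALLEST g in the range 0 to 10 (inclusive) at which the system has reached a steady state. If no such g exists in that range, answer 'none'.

Answer: 7

Derivation:
Gen 0: 1000010111
Gen 1 (rule 210): 0100100011
Gen 2 (rule 195): 1001001101
Gen 3 (rule 18): 0110110000
Gen 4 (rule 126): 1111111000
Gen 5 (rule 210): 0111111100
Gen 6 (rule 195): 1011111101
Gen 7 (rule 18): 0000000000
Gen 8 (rule 126): 0000000000
Gen 9 (rule 210): 0000000000
Gen 10 (rule 195): 1111111111
Gen 11 (rule 18): 0000000000
Gen 12 (rule 126): 0000000000
Gen 13 (rule 210): 0000000000
Gen 14 (rule 195): 1111111111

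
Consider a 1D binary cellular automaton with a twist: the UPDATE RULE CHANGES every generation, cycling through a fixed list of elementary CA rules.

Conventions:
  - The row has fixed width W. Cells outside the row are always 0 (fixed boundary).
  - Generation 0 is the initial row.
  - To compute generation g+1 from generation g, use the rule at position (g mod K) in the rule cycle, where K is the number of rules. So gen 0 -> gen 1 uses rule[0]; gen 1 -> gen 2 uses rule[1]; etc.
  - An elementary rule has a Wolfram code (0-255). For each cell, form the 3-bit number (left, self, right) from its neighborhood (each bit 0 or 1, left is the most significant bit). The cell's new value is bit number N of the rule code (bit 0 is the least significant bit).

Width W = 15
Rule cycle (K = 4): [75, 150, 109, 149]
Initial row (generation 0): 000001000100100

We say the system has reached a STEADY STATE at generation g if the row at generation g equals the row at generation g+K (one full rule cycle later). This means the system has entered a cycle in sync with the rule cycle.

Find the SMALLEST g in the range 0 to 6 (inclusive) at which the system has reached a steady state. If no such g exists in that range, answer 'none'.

Answer: none

Derivation:
Gen 0: 000001000100100
Gen 1 (rule 75): 111110011001001
Gen 2 (rule 150): 011101100111111
Gen 3 (rule 109): 010111100100001
Gen 4 (rule 149): 010011010111101
Gen 5 (rule 75): 100111000100100
Gen 6 (rule 150): 111010101111110
Gen 7 (rule 109): 101111111000010
Gen 8 (rule 149): 100111110111011
Gen 9 (rule 75): 001100010101011
Gen 10 (rule 150): 010010110101000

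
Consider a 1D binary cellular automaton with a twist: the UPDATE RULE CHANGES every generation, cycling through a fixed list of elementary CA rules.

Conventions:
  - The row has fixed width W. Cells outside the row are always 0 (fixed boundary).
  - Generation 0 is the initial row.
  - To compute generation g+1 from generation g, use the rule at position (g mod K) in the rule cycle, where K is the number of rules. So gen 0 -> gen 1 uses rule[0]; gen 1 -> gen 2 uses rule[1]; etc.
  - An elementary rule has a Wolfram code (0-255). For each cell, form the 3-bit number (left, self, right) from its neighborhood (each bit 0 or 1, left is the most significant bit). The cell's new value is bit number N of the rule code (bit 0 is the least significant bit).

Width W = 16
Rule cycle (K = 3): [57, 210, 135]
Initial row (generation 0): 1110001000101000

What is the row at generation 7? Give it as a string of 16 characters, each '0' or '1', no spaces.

Gen 0: 1110001000101000
Gen 1 (rule 57): 1001100110010111
Gen 2 (rule 210): 0110111011100011
Gen 3 (rule 135): 1000010001001100
Gen 4 (rule 57): 0111001100101011
Gen 5 (rule 210): 1011110111000001
Gen 6 (rule 135): 1001100010011111
Gen 7 (rule 57): 0101011001010000

Answer: 0101011001010000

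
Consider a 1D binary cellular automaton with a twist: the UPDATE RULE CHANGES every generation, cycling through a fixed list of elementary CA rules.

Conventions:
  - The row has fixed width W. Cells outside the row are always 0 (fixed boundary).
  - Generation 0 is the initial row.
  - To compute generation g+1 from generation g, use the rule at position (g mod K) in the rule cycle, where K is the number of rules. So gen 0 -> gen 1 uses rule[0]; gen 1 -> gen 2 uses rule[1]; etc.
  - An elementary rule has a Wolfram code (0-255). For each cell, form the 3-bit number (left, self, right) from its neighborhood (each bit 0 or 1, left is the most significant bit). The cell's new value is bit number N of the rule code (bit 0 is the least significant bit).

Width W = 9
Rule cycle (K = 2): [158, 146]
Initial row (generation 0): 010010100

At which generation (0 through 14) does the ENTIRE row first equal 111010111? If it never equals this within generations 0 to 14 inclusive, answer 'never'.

Gen 0: 010010100
Gen 1 (rule 158): 111110110
Gen 2 (rule 146): 011100001
Gen 3 (rule 158): 111010011
Gen 4 (rule 146): 010001100
Gen 5 (rule 158): 111011010
Gen 6 (rule 146): 010000001
Gen 7 (rule 158): 111000011
Gen 8 (rule 146): 010100100
Gen 9 (rule 158): 110111110
Gen 10 (rule 146): 000011101
Gen 11 (rule 158): 000111001
Gen 12 (rule 146): 001010110
Gen 13 (rule 158): 011010101
Gen 14 (rule 146): 100000000

Answer: never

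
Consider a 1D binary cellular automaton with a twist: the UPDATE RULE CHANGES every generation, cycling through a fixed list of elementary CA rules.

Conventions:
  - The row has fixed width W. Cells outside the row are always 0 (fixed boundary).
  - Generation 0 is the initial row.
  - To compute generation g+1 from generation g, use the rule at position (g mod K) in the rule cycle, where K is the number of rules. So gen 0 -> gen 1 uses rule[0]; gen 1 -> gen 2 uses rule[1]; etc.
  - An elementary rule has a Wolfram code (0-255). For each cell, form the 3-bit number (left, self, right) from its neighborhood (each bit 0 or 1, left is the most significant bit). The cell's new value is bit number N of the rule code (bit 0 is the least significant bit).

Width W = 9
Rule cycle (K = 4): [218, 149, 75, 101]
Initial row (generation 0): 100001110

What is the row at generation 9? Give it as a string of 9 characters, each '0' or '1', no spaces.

Gen 0: 100001110
Gen 1 (rule 218): 010011111
Gen 2 (rule 149): 011001110
Gen 3 (rule 75): 111011010
Gen 4 (rule 101): 001101110
Gen 5 (rule 218): 011101111
Gen 6 (rule 149): 001000110
Gen 7 (rule 75): 110011110
Gen 8 (rule 101): 010000010
Gen 9 (rule 218): 101000101

Answer: 101000101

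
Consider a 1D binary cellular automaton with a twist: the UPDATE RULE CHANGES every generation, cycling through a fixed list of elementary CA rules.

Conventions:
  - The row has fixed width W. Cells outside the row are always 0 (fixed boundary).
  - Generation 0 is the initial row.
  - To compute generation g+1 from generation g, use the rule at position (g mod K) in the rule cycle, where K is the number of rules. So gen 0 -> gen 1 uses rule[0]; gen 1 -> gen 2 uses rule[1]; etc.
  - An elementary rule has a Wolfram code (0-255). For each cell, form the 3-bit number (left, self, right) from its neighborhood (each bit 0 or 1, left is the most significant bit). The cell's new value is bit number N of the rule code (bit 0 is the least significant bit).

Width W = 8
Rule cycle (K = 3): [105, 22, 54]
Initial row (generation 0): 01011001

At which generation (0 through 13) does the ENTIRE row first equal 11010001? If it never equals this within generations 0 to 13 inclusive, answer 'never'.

Gen 0: 01011001
Gen 1 (rule 105): 00111000
Gen 2 (rule 22): 01000100
Gen 3 (rule 54): 11101110
Gen 4 (rule 105): 10111010
Gen 5 (rule 22): 10000011
Gen 6 (rule 54): 11000100
Gen 7 (rule 105): 11010001
Gen 8 (rule 22): 00011011
Gen 9 (rule 54): 00100100
Gen 10 (rule 105): 10000001
Gen 11 (rule 22): 11000011
Gen 12 (rule 54): 00100100
Gen 13 (rule 105): 10000001

Answer: 7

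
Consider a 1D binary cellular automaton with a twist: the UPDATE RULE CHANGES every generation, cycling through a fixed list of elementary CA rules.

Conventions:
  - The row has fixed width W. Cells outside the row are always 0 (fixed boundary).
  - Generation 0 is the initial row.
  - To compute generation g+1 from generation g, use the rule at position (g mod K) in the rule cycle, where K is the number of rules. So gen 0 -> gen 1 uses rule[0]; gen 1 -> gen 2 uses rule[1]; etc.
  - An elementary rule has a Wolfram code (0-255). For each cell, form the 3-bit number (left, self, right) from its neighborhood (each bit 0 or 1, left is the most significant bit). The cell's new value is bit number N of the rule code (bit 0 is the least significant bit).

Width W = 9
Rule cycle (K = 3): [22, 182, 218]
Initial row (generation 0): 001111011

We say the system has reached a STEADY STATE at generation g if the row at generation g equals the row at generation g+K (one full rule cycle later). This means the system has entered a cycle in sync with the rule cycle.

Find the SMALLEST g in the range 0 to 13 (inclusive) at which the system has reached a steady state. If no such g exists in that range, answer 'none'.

Gen 0: 001111011
Gen 1 (rule 22): 010000000
Gen 2 (rule 182): 111000000
Gen 3 (rule 218): 111100000
Gen 4 (rule 22): 000010000
Gen 5 (rule 182): 000111000
Gen 6 (rule 218): 001111100
Gen 7 (rule 22): 010000010
Gen 8 (rule 182): 111000111
Gen 9 (rule 218): 111101111
Gen 10 (rule 22): 000000000
Gen 11 (rule 182): 000000000
Gen 12 (rule 218): 000000000
Gen 13 (rule 22): 000000000
Gen 14 (rule 182): 000000000
Gen 15 (rule 218): 000000000
Gen 16 (rule 22): 000000000

Answer: 10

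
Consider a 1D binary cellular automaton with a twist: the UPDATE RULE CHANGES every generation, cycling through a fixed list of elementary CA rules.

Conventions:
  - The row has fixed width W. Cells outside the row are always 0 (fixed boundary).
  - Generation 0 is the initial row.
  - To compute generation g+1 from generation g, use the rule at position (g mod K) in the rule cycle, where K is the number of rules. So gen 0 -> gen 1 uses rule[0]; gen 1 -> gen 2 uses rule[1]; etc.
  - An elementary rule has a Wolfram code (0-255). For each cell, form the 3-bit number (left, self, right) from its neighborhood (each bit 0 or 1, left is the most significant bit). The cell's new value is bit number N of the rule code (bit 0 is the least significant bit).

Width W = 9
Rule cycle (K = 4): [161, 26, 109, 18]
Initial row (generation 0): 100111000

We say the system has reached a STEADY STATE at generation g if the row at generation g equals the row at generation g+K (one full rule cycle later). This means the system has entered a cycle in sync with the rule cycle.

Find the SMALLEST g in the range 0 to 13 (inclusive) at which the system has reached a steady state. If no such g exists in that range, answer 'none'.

Answer: 4

Derivation:
Gen 0: 100111000
Gen 1 (rule 161): 000010011
Gen 2 (rule 26): 000101110
Gen 3 (rule 109): 110111010
Gen 4 (rule 18): 000000001
Gen 5 (rule 161): 111111100
Gen 6 (rule 26): 100000010
Gen 7 (rule 109): 101111010
Gen 8 (rule 18): 000000001
Gen 9 (rule 161): 111111100
Gen 10 (rule 26): 100000010
Gen 11 (rule 109): 101111010
Gen 12 (rule 18): 000000001
Gen 13 (rule 161): 111111100
Gen 14 (rule 26): 100000010
Gen 15 (rule 109): 101111010
Gen 16 (rule 18): 000000001
Gen 17 (rule 161): 111111100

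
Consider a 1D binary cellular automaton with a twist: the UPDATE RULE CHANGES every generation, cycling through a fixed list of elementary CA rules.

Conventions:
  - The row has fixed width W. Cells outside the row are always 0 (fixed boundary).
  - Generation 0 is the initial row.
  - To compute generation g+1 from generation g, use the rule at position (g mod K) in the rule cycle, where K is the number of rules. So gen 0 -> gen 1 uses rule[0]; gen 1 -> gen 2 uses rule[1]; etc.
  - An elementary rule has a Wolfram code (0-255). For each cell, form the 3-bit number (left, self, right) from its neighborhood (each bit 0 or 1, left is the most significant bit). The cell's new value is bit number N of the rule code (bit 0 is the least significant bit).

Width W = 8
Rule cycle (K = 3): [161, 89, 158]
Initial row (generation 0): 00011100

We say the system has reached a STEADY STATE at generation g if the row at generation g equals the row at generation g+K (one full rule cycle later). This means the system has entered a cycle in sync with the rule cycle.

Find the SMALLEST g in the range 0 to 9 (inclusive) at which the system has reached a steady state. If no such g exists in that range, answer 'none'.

Answer: 3

Derivation:
Gen 0: 00011100
Gen 1 (rule 161): 11001001
Gen 2 (rule 89): 11100100
Gen 3 (rule 158): 11011110
Gen 4 (rule 161): 00101100
Gen 5 (rule 89): 10001111
Gen 6 (rule 158): 11011110
Gen 7 (rule 161): 00101100
Gen 8 (rule 89): 10001111
Gen 9 (rule 158): 11011110
Gen 10 (rule 161): 00101100
Gen 11 (rule 89): 10001111
Gen 12 (rule 158): 11011110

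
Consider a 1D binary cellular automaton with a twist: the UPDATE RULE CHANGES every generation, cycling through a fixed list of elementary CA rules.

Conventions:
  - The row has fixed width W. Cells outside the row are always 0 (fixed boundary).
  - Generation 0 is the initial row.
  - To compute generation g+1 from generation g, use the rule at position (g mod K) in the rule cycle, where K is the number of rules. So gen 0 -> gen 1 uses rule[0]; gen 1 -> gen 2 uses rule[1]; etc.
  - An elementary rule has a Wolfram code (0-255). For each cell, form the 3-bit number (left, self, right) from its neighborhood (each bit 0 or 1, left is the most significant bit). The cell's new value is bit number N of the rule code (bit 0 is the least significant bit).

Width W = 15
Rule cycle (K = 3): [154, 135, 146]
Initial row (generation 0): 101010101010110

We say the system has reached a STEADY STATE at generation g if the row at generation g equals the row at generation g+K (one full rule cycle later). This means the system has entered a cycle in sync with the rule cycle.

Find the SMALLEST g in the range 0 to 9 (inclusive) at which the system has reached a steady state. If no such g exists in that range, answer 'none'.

Gen 0: 101010101010110
Gen 1 (rule 154): 000000000000101
Gen 2 (rule 135): 111111111111101
Gen 3 (rule 146): 011111111111000
Gen 4 (rule 154): 111111111110100
Gen 5 (rule 135): 011111111100101
Gen 6 (rule 146): 101111111011000
Gen 7 (rule 154): 001111110010100
Gen 8 (rule 135): 110111100110101
Gen 9 (rule 146): 000011011000000
Gen 10 (rule 154): 000110010100000
Gen 11 (rule 135): 111000110101111
Gen 12 (rule 146): 010101000000110

Answer: none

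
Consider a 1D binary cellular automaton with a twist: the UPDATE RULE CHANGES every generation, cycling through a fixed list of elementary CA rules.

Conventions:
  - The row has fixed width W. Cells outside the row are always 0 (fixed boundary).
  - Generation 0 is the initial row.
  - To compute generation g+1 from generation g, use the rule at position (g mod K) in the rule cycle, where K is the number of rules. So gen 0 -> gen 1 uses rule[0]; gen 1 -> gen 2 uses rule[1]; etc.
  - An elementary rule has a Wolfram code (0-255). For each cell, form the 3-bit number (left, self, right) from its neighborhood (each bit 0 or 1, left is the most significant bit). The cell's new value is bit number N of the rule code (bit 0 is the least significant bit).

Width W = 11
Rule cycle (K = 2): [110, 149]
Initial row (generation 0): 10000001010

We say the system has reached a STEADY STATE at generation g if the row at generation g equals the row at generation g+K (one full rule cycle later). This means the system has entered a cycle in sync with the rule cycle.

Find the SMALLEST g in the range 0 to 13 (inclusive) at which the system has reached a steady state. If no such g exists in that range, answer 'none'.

Answer: none

Derivation:
Gen 0: 10000001010
Gen 1 (rule 110): 10000011110
Gen 2 (rule 149): 11111001101
Gen 3 (rule 110): 10001011111
Gen 4 (rule 149): 11101001110
Gen 5 (rule 110): 10111011010
Gen 6 (rule 149): 10010000011
Gen 7 (rule 110): 10110000111
Gen 8 (rule 149): 10001110010
Gen 9 (rule 110): 10011010110
Gen 10 (rule 149): 11000010001
Gen 11 (rule 110): 11000110011
Gen 12 (rule 149): 00110001000
Gen 13 (rule 110): 01110011000
Gen 14 (rule 149): 00101000111
Gen 15 (rule 110): 01111001101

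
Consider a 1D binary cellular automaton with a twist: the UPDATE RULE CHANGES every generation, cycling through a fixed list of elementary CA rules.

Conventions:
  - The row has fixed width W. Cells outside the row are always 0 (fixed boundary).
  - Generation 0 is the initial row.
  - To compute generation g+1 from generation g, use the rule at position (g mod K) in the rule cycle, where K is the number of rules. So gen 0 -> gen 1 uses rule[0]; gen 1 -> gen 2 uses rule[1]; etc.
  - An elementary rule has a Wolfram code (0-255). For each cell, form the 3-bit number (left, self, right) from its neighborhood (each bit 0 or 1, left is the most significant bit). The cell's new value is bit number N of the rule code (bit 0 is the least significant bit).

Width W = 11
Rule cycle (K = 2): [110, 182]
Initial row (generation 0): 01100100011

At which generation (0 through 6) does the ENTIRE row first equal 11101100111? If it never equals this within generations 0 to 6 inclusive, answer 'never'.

Gen 0: 01100100011
Gen 1 (rule 110): 11101100111
Gen 2 (rule 182): 01010011010
Gen 3 (rule 110): 11110111110
Gen 4 (rule 182): 01101011101
Gen 5 (rule 110): 11111110111
Gen 6 (rule 182): 01111101010

Answer: 1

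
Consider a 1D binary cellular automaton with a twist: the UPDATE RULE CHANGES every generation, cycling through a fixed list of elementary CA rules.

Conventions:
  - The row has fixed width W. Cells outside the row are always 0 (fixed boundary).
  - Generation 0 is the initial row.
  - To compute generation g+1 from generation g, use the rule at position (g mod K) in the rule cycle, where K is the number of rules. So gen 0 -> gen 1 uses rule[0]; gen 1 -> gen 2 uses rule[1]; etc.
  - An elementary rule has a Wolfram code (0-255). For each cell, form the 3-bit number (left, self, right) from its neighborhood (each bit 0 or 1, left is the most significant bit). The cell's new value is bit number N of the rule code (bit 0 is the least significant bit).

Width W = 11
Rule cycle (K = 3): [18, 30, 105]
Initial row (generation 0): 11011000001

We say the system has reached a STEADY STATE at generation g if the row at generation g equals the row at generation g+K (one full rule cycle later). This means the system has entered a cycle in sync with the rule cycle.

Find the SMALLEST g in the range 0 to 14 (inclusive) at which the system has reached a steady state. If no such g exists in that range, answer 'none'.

Gen 0: 11011000001
Gen 1 (rule 18): 00000100010
Gen 2 (rule 30): 00001110111
Gen 3 (rule 105): 11101011101
Gen 4 (rule 18): 00000000000
Gen 5 (rule 30): 00000000000
Gen 6 (rule 105): 11111111111
Gen 7 (rule 18): 00000000000
Gen 8 (rule 30): 00000000000
Gen 9 (rule 105): 11111111111
Gen 10 (rule 18): 00000000000
Gen 11 (rule 30): 00000000000
Gen 12 (rule 105): 11111111111
Gen 13 (rule 18): 00000000000
Gen 14 (rule 30): 00000000000
Gen 15 (rule 105): 11111111111
Gen 16 (rule 18): 00000000000
Gen 17 (rule 30): 00000000000

Answer: 4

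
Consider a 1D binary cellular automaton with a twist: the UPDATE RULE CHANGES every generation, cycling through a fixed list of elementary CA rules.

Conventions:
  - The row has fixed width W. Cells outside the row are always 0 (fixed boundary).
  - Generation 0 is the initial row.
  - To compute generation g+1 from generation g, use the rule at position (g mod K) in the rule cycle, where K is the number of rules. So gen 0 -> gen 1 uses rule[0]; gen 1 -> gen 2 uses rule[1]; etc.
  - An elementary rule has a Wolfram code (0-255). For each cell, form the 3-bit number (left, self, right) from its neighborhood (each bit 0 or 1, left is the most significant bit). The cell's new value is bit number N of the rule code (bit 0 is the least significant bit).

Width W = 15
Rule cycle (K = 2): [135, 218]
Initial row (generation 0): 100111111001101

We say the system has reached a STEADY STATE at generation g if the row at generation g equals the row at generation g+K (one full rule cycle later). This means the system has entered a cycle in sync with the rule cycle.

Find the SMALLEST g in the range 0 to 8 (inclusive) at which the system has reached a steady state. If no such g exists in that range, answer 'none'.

Gen 0: 100111111001101
Gen 1 (rule 135): 101011110010001
Gen 2 (rule 218): 000011111101010
Gen 3 (rule 135): 111101111001010
Gen 4 (rule 218): 111101111110001
Gen 5 (rule 135): 011000111100111
Gen 6 (rule 218): 111101111111111
Gen 7 (rule 135): 011000111111110
Gen 8 (rule 218): 111101111111111
Gen 9 (rule 135): 011000111111110
Gen 10 (rule 218): 111101111111111

Answer: 6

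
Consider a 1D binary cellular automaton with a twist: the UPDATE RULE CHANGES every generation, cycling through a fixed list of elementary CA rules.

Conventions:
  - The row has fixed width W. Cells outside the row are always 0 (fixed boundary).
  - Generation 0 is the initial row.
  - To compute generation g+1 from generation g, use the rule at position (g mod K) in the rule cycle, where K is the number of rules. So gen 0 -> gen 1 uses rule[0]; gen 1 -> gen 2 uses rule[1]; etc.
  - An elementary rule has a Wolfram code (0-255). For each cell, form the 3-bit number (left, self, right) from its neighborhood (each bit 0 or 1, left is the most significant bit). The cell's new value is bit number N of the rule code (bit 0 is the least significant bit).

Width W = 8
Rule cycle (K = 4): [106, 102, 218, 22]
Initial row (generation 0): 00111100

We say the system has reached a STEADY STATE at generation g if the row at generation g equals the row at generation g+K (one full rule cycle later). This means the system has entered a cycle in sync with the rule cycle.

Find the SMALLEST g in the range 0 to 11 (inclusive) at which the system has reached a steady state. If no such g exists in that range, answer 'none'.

Gen 0: 00111100
Gen 1 (rule 106): 01100100
Gen 2 (rule 102): 10101100
Gen 3 (rule 218): 00001110
Gen 4 (rule 22): 00010001
Gen 5 (rule 106): 00100010
Gen 6 (rule 102): 01100110
Gen 7 (rule 218): 11111111
Gen 8 (rule 22): 00000000
Gen 9 (rule 106): 00000000
Gen 10 (rule 102): 00000000
Gen 11 (rule 218): 00000000
Gen 12 (rule 22): 00000000
Gen 13 (rule 106): 00000000
Gen 14 (rule 102): 00000000
Gen 15 (rule 218): 00000000

Answer: 8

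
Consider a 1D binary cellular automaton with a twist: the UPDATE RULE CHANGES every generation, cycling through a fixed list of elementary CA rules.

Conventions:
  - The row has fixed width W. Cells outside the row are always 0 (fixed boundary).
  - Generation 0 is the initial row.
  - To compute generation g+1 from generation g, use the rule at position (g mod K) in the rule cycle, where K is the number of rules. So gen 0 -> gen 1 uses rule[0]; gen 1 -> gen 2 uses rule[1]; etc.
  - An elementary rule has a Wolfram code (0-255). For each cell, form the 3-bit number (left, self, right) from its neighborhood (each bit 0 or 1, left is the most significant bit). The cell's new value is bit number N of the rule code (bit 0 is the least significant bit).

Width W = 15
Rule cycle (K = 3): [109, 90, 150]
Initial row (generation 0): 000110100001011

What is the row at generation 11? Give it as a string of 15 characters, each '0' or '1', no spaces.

Gen 0: 000110100001011
Gen 1 (rule 109): 110111101101111
Gen 2 (rule 90): 110100101101001
Gen 3 (rule 150): 000111100001111
Gen 4 (rule 109): 110100101101001
Gen 5 (rule 90): 110011001100110
Gen 6 (rule 150): 001100110011001
Gen 7 (rule 109): 101100110011001
Gen 8 (rule 90): 001111111111110
Gen 9 (rule 150): 010111111111101
Gen 10 (rule 109): 011100000000111
Gen 11 (rule 90): 110110000001101

Answer: 110110000001101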